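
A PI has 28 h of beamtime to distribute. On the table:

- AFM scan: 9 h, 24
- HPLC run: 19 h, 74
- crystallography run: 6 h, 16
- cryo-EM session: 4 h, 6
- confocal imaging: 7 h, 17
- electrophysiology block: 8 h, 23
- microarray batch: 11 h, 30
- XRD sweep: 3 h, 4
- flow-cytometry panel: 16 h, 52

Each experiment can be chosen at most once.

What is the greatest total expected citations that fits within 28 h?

Ranking by ratio (expected citations/h): HPLC run 3.89, flow-cytometry panel 3.25, electrophysiology block 2.88.
Filling by ratio: HPLC run + electrophysiology block for 97, with 1 h left unused.
Dropping electrophysiology block frees 8 h; slotting in AFM scan (9 h) lifts the total to 98 at 28 h.
Every other selection either busts 28 h or fails to beat 98.

98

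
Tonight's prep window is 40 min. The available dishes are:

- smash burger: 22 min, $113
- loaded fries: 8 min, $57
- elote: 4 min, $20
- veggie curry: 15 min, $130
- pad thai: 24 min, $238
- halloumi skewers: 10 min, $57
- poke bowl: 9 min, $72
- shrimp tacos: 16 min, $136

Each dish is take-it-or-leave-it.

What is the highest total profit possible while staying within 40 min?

The ratio heuristic lands on veggie curry + pad thai (368) but leaves 1 min idle.
The 15 min tied up in veggie curry is better spent on shrimp tacos — total rises to 374 (40 min).
Nothing else within 40 min beats 374.

374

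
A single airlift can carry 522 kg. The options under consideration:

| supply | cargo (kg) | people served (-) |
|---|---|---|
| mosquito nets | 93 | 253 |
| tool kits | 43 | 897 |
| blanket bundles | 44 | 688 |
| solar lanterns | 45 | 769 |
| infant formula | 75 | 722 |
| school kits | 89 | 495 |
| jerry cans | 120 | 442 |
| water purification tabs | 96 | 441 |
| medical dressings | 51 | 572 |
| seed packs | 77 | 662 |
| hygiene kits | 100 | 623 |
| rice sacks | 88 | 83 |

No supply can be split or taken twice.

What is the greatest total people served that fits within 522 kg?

Ranking by ratio (people served/kg): tool kits 20.86, solar lanterns 17.09, blanket bundles 15.64, medical dressings 11.22.
The ratio heuristic lands on tool kits + blanket bundles + solar lanterns + infant formula + medical dressings + seed packs + hygiene kits (4933) but leaves 87 kg idle.
Replace hygiene kits with school kits + water purification tabs: the trade gains 313 net, giving 5246 at 520 kg.
The spare 2 kg is too small for any remaining supply, and no exchange beats 5246.

5246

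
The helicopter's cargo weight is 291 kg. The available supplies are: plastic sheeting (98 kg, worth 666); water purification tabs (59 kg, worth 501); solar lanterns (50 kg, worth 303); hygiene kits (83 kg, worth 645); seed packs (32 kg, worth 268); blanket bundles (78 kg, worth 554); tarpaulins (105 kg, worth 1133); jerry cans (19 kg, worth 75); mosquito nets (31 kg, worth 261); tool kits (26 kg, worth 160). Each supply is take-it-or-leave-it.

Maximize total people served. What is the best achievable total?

Taking the top-ratio supplies first gives water purification tabs + seed packs + tarpaulins + jerry cans + mosquito nets + tool kits for 2398 (272 kg).
The 76 kg tied up in jerry cans and mosquito nets and tool kits is better spent on hygiene kits — total rises to 2547 (279 kg).

2547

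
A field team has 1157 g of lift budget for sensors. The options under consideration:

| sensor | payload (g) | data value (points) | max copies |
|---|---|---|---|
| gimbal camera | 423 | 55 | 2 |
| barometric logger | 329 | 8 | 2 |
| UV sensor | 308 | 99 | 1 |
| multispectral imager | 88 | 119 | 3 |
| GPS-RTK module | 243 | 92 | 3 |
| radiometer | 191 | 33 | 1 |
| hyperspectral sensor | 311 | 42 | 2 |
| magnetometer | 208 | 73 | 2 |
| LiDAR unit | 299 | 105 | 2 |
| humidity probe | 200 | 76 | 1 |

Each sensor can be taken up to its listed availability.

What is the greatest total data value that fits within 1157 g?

By data value per g: multispectral imager 1.35, humidity probe 0.38, GPS-RTK module 0.38, LiDAR unit 0.35 lead.
The ratio heuristic lands on 3×multispectral imager + 2×GPS-RTK module + radiometer + humidity probe (650) but leaves 16 g idle.
Dropping GPS-RTK module and radiometer frees 434 g; slotting in 2×magnetometer (416 g) lifts the total to 671 at 1123 g.

671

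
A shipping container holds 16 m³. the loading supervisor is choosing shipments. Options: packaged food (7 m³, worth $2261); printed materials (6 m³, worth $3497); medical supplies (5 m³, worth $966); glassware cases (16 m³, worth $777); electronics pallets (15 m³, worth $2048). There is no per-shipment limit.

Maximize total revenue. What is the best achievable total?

6994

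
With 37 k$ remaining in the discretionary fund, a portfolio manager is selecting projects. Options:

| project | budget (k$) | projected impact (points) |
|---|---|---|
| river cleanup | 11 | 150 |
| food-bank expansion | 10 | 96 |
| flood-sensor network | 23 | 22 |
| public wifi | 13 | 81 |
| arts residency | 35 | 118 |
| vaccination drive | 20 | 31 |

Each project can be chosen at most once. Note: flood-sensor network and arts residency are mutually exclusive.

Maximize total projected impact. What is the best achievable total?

327

Best packing: river cleanup + food-bank expansion + public wifi — 34 k$, 327 total.
Nothing else feasible within 37 k$ beats 327.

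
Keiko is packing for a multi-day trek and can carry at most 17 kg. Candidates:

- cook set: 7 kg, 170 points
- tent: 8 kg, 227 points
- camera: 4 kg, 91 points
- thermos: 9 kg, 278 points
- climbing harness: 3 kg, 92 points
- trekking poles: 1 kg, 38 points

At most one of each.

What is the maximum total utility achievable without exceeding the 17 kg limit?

Taking the top-ratio items first gives camera + thermos + climbing harness + trekking poles for 499 (17 kg).
The 8 kg tied up in camera and climbing harness and trekking poles is better spent on tent — total rises to 505 (17 kg).
Nothing else within 17 kg beats 505.

505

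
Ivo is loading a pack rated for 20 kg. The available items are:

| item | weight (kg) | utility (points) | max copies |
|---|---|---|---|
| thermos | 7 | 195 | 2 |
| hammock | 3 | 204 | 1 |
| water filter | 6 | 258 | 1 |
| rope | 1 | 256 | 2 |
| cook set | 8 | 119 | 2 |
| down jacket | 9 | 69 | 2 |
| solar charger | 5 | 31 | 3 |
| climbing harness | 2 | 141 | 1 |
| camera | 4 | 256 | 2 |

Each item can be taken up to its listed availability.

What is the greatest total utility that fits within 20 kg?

By utility per kg: rope 256.00, climbing harness 70.50, hammock 68.00 lead.
Greedy by ratio would take hammock + 2×rope + solar charger + climbing harness + 2×camera: 20 kg used, total 1400.
Replace solar charger and climbing harness with water filter: the trade gains 86 net, giving 1486 at 19 kg.

1486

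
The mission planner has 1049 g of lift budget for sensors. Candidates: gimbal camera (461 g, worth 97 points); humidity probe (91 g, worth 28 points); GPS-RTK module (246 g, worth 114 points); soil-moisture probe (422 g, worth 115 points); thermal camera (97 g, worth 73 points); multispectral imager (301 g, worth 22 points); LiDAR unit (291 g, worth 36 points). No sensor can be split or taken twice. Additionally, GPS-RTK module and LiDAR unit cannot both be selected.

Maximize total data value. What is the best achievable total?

330

Taking humidity probe + GPS-RTK module + soil-moisture probe + thermal camera: 856 g used, 330 in data value.
That's the maximum — no feasible swap from here does better than 330.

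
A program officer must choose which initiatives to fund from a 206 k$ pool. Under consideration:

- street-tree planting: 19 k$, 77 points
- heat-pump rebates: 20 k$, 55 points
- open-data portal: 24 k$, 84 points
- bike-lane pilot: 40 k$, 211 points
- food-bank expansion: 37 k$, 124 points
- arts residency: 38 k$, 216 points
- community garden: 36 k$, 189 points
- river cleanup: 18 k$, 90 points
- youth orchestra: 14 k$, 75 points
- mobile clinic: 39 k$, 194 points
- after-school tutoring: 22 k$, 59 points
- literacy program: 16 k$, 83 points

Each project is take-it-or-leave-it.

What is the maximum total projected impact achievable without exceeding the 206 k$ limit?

1060

Density check — arts residency 5.68, youth orchestra 5.36, bike-lane pilot 5.28 are the best per k$.
Greedy by ratio would take bike-lane pilot + arts residency + community garden + river cleanup + youth orchestra + mobile clinic + literacy program: 201 k$ used, total 1058.
Dropping youth orchestra frees 14 k$; slotting in street-tree planting (19 k$) lifts the total to 1060 at 206 k$.
Runner-up bike-lane pilot + arts residency + community garden + river cleanup + youth orchestra + mobile clinic + literacy program tops out at 1058.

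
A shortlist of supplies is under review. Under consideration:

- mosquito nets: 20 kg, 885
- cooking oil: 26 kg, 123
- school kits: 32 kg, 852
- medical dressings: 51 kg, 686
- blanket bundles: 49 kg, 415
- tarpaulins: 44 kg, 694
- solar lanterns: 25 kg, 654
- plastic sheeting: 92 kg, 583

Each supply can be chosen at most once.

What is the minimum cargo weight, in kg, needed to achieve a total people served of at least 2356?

Look for the lowest-cargo combination reaching 2356.
mosquito nets + school kits + solar lanterns: 2391 people served at 77 kg.
No combination under 77 kg hits 2356.

77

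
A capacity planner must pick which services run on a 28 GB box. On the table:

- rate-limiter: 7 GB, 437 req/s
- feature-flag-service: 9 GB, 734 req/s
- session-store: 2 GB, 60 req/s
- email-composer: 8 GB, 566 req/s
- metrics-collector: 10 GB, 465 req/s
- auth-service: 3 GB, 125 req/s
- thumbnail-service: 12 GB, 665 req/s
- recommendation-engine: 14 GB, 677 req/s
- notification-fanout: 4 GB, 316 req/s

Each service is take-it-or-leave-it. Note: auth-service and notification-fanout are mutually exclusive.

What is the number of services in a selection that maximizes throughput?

Optimal total is 2053.
rate-limiter + feature-flag-service + email-composer + notification-fanout hits 2053 at 28 GB.
Any selection reaching 2053 contains exactly 4 services.

4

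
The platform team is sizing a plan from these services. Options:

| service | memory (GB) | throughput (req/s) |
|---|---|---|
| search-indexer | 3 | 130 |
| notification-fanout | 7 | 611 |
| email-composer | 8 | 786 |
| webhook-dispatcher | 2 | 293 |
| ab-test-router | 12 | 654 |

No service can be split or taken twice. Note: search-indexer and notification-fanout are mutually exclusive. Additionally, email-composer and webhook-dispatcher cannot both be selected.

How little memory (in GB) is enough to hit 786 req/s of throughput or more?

Look for the lowest-memory combination reaching 786.
email-composer: 786 throughput at 8 GB.
No combination under 8 GB hits 786.

8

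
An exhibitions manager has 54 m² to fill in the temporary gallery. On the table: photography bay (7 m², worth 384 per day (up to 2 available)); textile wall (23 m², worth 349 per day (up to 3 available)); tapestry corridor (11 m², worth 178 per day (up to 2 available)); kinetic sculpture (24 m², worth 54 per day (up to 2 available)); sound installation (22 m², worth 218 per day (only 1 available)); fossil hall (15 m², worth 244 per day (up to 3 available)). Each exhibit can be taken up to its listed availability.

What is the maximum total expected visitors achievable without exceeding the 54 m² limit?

A density-first pass picks 2×photography bay + 2×fossil hall — 1256 at 44 m².
Replace fossil hall with 2×tapestry corridor: the trade gains 112 net, giving 1368 at 51 m².
Every other selection either busts 54 m² or exceeds an availability limit or fails to beat 1368.

1368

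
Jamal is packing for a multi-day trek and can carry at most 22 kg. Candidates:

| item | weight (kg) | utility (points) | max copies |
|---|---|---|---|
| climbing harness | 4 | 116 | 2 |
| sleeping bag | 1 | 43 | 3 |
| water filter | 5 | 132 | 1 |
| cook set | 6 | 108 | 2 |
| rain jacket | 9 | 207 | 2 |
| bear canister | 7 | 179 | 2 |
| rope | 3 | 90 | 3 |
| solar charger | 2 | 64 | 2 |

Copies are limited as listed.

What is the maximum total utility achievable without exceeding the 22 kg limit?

Density check — sleeping bag 43.00, solar charger 32.00, rope 30.00 are the best per kg.
Greedy by ratio would take climbing harness + 3×sleeping bag + 3×rope + 2×solar charger: 20 kg used, total 643.
Dropping solar charger frees 2 kg; slotting in climbing harness (4 kg) lifts the total to 695 at 22 kg.

695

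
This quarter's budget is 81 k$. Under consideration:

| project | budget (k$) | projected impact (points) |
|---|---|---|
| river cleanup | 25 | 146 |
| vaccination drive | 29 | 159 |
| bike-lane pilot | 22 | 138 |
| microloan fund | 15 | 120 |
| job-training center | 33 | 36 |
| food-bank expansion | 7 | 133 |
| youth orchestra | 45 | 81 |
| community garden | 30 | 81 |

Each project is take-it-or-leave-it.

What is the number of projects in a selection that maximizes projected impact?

Optimal total is 558.
river cleanup + vaccination drive + microloan fund + food-bank expansion hits 558 at 76 k$.
Any selection reaching 558 contains exactly 4 projects.

4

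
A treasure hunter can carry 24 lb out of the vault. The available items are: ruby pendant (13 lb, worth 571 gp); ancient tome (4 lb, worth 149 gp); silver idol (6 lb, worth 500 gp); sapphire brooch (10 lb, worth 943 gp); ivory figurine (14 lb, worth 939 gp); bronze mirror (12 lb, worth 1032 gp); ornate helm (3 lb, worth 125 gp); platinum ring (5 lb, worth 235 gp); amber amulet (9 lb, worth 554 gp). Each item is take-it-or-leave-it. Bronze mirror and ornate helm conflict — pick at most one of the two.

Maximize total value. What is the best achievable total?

Density check — sapphire brooch 94.30, bronze mirror 86.00, silver idol 83.33, ivory figurine 67.07 are the best per lb.
Taking sapphire brooch + bronze mirror: 22 lb used, 1975 in value.
The spare 2 lb is too small for any remaining item, and no feasible exchange beats 1975.

1975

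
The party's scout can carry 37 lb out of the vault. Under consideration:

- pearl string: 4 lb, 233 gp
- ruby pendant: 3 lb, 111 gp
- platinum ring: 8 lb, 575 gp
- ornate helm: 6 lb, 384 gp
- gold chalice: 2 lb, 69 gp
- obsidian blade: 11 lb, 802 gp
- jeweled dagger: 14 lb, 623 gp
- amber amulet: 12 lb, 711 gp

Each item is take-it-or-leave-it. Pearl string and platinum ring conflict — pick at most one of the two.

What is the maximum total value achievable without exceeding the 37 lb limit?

Density check — obsidian blade 72.91, platinum ring 71.88, ornate helm 64.00, amber amulet 59.25 are the best per lb.
Platinum ring + ornate helm + obsidian blade + amber amulet uses 37 of the 37 lb and totals 2472.
The closest alternative, ruby pendant + platinum ring + gold chalice + obsidian blade + amber amulet, reaches only 2268.

2472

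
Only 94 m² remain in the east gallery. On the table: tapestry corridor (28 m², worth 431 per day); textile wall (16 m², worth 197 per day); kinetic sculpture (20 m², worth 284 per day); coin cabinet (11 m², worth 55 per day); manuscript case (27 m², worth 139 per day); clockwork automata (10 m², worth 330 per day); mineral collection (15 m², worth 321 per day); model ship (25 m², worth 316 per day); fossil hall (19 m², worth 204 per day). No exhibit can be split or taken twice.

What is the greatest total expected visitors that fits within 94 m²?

1595

Filling by ratio: tapestry corridor + textile wall + kinetic sculpture + clockwork automata + mineral collection for 1563, with 5 m² left unused.
Replace kinetic sculpture with model ship: the trade gains 32 net, giving 1595 at 94 m².
That's the maximum — no swap from here does better than 1595.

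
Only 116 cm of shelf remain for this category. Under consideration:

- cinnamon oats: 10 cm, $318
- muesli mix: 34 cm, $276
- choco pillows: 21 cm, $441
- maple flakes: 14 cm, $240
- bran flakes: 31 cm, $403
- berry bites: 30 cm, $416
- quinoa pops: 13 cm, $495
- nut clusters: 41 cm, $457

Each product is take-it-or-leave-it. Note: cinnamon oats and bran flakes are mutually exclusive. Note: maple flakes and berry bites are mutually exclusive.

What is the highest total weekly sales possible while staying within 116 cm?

Taking cinnamon oats + choco pillows + berry bites + quinoa pops + nut clusters: 115 cm used, 2127 in weekly sales.
The closest alternative, cinnamon oats + choco pillows + maple flakes + quinoa pops + nut clusters, reaches only 1951.

2127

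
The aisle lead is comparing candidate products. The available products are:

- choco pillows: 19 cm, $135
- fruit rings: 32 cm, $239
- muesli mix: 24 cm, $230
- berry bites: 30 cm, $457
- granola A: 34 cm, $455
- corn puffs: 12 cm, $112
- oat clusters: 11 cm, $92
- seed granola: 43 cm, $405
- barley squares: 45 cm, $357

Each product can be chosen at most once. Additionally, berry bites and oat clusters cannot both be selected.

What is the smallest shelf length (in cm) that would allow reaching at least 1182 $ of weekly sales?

Need the lightest bundle worth ≥ 1182.
muesli mix + berry bites + granola A + corn puffs: 1254 weekly sales at 100 cm.
Any bundle with less than 100 cm falls short of 1182.

100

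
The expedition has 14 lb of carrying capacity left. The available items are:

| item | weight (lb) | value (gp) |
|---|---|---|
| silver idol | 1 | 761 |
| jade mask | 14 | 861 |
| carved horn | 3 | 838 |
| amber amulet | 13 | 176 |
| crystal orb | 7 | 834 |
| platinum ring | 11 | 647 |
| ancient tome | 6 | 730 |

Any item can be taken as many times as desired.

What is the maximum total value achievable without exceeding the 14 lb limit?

Ranking by ratio (value/lb): silver idol 761.00, carved horn 279.33, ancient tome 121.67.
The ratio ordering already packs tightly: 14×silver idol, 14 lb, 10654.
Nothing else within 14 lb beats 10654.

10654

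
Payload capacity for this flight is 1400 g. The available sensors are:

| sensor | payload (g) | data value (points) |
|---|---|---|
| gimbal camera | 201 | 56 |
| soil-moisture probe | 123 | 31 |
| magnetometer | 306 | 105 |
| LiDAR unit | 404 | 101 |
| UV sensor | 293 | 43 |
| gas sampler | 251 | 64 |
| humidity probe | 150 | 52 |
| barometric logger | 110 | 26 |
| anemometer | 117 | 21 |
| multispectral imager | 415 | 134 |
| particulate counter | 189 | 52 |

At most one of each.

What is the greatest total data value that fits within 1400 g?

Density check — humidity probe 0.35, magnetometer 0.34, multispectral imager 0.32 are the best per g.
Gimbal camera + soil-moisture probe + magnetometer + humidity probe + multispectral imager + particulate counter uses 1384 of the 1400 g and totals 430.

430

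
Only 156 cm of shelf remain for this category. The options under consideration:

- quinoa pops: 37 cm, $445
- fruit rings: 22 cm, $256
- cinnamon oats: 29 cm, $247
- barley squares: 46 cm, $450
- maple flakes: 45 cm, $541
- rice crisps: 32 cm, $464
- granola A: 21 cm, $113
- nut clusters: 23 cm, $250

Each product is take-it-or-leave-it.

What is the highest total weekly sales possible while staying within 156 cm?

Ranking by ratio (weekly sales/cm): rice crisps 14.50, quinoa pops 12.03, maple flakes 12.02, fruit rings 11.64.
A density-first pass picks quinoa pops + fruit rings + maple flakes + rice crisps — 1706 at 136 cm.
Dropping quinoa pops frees 37 cm; slotting in cinnamon oats + nut clusters (52 cm) lifts the total to 1758 at 151 cm.
Every other selection either busts 156 cm or fails to beat 1758.

1758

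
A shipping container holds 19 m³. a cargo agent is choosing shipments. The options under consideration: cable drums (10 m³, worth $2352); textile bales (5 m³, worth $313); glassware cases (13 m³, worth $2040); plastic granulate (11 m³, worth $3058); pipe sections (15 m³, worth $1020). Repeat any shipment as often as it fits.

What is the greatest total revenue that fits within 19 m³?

Textile bales + plastic granulate uses 16 of the 19 m³ and totals 3371.

3371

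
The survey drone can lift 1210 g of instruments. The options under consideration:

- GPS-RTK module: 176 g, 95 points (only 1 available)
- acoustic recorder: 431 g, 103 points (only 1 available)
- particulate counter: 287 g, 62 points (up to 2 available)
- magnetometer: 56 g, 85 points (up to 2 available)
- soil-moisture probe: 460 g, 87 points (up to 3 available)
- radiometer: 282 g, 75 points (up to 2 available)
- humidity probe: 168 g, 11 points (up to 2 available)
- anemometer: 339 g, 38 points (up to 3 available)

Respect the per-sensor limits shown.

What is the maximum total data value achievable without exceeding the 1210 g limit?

477

By data value per g: magnetometer 1.52, GPS-RTK module 0.54, radiometer 0.27 lead.
The ratio ordering already packs tightly: GPS-RTK module + particulate counter + 2×magnetometer + 2×radiometer, 1139 g, 477.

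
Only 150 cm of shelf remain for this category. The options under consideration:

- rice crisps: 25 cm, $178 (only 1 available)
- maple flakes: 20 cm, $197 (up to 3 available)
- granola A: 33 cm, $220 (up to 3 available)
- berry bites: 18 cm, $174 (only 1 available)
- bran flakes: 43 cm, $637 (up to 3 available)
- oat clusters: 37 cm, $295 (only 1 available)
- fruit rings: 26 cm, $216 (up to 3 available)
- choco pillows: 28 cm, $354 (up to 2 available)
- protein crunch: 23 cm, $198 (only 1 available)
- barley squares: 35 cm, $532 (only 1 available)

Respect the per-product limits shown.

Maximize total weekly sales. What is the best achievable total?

2×bran flakes + choco pillows + barley squares uses 149 of the 150 cm and totals 2160.
The spare 1 cm is too small for any remaining product, and no exchange beats 2160.

2160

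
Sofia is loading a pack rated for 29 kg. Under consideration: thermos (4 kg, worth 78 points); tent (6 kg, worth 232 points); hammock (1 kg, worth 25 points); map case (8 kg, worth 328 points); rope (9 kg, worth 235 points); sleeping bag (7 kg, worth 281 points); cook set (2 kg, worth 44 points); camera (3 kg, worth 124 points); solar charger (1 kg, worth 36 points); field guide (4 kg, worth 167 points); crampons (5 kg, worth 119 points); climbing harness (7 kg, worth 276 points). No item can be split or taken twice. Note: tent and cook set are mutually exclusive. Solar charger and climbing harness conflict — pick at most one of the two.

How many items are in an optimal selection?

Optimal total is 1176.
One optimal bundle: map case + sleeping bag + camera + field guide + climbing harness (29 kg).
All optima have 5 items.

5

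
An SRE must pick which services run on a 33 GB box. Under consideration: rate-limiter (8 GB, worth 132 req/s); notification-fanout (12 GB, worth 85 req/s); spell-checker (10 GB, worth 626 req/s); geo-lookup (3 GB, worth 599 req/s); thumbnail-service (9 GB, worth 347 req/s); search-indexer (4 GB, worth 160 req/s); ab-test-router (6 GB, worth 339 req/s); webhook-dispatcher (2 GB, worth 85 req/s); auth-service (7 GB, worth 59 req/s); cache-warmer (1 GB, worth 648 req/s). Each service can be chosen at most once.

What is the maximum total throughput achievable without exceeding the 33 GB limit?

2719

By throughput per GB: cache-warmer 648.00, geo-lookup 199.67, spell-checker 62.60 lead.
Greedy by ratio would take spell-checker + geo-lookup + search-indexer + ab-test-router + webhook-dispatcher + auth-service + cache-warmer: 33 GB used, total 2516.
The 9 GB tied up in webhook-dispatcher and auth-service is better spent on thumbnail-service — total rises to 2719 (33 GB).
Runner-up spell-checker + geo-lookup + thumbnail-service + ab-test-router + webhook-dispatcher + cache-warmer tops out at 2644.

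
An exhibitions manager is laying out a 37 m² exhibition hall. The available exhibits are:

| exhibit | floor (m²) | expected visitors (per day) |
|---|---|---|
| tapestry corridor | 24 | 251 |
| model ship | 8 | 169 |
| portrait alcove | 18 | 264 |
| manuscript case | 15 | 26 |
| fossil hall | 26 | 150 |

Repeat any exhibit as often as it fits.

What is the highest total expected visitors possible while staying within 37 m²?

676

Taking 4×model ship: 32 m² used, 676 in expected visitors.
No other feasible combination exceeds 676.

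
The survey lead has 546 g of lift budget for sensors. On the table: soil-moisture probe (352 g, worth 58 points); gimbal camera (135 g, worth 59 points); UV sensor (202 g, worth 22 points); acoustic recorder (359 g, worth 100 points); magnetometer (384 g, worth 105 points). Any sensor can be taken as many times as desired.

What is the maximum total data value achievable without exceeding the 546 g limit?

Ranking by ratio (data value/g): gimbal camera 0.44, acoustic recorder 0.28, magnetometer 0.27.
Taking 4×gimbal camera: 540 g used, 236 in data value.

236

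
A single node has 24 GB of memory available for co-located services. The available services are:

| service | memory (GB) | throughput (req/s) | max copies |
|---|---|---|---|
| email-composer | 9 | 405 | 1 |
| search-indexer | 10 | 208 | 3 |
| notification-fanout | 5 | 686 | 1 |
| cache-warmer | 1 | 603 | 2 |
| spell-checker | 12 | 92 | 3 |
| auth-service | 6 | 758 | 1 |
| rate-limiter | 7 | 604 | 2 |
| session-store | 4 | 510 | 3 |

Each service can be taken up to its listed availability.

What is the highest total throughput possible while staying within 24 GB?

Ranking by ratio (throughput/GB): cache-warmer 603.00, notification-fanout 137.20, session-store 127.50, auth-service 126.33.
Greedy by ratio would take notification-fanout + 2×cache-warmer + 3×session-store: 19 GB used, total 3422.
Dropping 2×session-store frees 8 GB; slotting in auth-service + rate-limiter (13 GB) lifts the total to 3764 at 24 GB.

3764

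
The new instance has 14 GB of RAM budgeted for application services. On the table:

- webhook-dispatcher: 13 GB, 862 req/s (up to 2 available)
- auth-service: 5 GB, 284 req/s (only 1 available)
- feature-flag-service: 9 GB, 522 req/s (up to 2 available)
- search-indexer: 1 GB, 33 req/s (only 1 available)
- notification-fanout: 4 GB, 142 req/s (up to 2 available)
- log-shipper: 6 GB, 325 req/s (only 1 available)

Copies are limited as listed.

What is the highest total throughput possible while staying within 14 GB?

Density check — webhook-dispatcher 66.31, feature-flag-service 58.00, auth-service 56.80 are the best per GB.
The ratio ordering already packs tightly: webhook-dispatcher + search-indexer, 14 GB, 895.

895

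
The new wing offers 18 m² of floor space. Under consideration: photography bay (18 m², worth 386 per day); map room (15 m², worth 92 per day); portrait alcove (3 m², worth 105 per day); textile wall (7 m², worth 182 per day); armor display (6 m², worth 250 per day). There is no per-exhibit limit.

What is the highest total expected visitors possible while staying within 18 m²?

750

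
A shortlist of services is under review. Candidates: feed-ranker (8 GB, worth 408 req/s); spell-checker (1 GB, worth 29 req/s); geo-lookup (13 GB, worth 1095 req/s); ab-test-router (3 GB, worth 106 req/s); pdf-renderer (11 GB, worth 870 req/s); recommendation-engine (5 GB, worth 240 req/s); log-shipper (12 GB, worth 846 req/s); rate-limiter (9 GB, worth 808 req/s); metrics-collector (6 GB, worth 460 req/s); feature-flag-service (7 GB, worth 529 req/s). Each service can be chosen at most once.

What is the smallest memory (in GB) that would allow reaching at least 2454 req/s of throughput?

Look for the lowest-memory combination reaching 2454.
Taking spell-checker + geo-lookup + rate-limiter + feature-flag-service gives 2461 (≥ 2454) for 30 GB.
Any bundle with less than 30 GB falls short of 2454.

30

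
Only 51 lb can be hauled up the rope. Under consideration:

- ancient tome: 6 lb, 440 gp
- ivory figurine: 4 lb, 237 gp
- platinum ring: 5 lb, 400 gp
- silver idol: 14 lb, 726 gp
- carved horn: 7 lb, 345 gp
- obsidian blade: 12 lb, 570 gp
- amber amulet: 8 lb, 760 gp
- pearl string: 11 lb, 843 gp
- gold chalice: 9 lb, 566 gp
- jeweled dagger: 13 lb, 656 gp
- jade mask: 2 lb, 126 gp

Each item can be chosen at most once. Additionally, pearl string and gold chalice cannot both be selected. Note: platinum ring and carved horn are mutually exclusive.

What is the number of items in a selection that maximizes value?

Best achievable value is 3532.
ancient tome + ivory figurine + platinum ring + silver idol + amber amulet + pearl string + jade mask hits 3532 at 50 lb.
Any selection reaching 3532 contains exactly 7 items.

7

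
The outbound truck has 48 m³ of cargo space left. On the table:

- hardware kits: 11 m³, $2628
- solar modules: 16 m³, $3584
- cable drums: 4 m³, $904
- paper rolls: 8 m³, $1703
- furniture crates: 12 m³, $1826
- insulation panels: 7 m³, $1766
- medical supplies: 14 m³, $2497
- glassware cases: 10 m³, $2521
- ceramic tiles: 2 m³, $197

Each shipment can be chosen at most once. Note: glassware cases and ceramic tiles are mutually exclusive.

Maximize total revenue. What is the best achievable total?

Density check — insulation panels 252.29, glassware cases 252.10, hardware kits 238.91, cable drums 226.00 are the best per m³.
Best packing: hardware kits + solar modules + cable drums + insulation panels + glassware cases — 48 m³, 11403 total.
An exhaustive check of the 512 subsets confirms 11403.

11403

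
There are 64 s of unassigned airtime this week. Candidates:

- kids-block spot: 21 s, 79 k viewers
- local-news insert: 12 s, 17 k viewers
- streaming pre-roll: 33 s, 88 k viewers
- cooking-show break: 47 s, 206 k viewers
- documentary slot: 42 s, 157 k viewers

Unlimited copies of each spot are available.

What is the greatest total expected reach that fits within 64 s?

The ratio heuristic lands on local-news insert + cooking-show break (223) but leaves 5 s idle.
The 59 s tied up in local-news insert and cooking-show break is better spent on 3×kids-block spot — total rises to 237 (63 s).
The spare 1 s is too small for any remaining spot, and no exchange beats 237.

237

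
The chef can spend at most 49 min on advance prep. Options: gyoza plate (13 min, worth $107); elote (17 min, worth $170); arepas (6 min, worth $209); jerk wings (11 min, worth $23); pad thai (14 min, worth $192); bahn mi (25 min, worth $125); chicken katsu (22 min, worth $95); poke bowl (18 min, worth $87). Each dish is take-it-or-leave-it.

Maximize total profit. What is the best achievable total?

594

Ranking by ratio (profit/min): arepas 34.83, pad thai 13.71, elote 10.00, gyoza plate 8.23.
Taking elote + arepas + jerk wings + pad thai: 48 min used, 594 in profit.
The closest alternative, elote + arepas + pad thai, reaches only 571.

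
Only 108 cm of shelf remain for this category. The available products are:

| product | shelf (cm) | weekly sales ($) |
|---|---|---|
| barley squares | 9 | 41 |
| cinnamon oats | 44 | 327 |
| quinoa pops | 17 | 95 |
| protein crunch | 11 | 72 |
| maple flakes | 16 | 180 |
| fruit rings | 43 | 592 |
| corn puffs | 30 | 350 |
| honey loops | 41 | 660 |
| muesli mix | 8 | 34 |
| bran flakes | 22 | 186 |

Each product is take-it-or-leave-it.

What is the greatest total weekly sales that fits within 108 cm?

1466

Best packing: maple flakes + fruit rings + honey loops + muesli mix — 108 cm, 1466 total.
Runner-up fruit rings + honey loops + bran flakes tops out at 1438.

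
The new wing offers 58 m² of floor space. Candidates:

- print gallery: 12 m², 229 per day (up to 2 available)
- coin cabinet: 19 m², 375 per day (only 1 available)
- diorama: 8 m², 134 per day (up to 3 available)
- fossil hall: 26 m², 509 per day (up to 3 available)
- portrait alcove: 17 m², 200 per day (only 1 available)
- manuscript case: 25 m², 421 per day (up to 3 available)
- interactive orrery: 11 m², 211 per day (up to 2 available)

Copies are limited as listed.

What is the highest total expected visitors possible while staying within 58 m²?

1113

By expected visitors per m²: coin cabinet 19.74, fossil hall 19.58, interactive orrery 19.18 lead.
Filling by ratio: coin cabinet + fossil hall + interactive orrery for 1095, with 2 m² left unused.
The 11 m² tied up in interactive orrery is better spent on print gallery — total rises to 1113 (57 m²).
Nothing else within 58 m² beats 1113.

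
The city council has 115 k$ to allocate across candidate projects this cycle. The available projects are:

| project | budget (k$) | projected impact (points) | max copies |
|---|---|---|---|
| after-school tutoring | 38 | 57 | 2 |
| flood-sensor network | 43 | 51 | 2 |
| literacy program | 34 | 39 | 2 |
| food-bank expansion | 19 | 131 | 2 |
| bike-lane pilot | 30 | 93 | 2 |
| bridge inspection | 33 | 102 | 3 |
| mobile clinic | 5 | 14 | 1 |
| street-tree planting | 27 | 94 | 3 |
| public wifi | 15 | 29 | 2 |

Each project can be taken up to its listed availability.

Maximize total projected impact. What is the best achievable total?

Best packing: 2×food-bank expansion + mobile clinic + 2×street-tree planting + public wifi — 112 k$, 493 total.
Every other selection either busts 115 k$ or exceeds an availability limit or fails to beat 493.

493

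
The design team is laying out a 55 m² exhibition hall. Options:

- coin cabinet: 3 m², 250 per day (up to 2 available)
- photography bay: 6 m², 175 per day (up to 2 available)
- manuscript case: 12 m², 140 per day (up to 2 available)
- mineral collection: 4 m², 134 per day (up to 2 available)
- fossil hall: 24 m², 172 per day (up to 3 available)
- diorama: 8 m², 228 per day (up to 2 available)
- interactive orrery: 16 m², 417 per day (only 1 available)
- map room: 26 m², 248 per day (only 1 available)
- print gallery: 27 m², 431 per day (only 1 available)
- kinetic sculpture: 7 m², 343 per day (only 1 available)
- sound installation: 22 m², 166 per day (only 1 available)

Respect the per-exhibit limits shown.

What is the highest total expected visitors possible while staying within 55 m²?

2025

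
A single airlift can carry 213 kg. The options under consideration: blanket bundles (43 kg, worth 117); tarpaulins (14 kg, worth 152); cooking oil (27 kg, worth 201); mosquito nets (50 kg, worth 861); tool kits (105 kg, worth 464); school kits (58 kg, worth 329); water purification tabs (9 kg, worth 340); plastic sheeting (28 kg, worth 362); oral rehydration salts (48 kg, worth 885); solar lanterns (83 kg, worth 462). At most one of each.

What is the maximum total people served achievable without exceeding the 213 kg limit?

Ranking by ratio (people served/kg): water purification tabs 37.78, oral rehydration salts 18.44, mosquito nets 17.22.
Taking the top-ratio supplies first gives tarpaulins + cooking oil + mosquito nets + water purification tabs + plastic sheeting + oral rehydration salts for 2801 (176 kg).
Replace cooking oil with school kits: the trade gains 128 net, giving 2929 at 207 kg.
Every other selection either busts 213 kg or fails to beat 2929.

2929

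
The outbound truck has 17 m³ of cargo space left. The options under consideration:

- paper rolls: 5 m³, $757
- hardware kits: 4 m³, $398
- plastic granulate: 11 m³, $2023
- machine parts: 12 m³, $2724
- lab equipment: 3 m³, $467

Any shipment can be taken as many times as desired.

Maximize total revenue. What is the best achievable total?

3481

Greedy by ratio would take machine parts + lab equipment: 15 m³ used, total 3191.
Dropping lab equipment frees 3 m³; slotting in paper rolls (5 m³) lifts the total to 3481 at 17 m³.
That's the maximum — no swap from here does better than 3481.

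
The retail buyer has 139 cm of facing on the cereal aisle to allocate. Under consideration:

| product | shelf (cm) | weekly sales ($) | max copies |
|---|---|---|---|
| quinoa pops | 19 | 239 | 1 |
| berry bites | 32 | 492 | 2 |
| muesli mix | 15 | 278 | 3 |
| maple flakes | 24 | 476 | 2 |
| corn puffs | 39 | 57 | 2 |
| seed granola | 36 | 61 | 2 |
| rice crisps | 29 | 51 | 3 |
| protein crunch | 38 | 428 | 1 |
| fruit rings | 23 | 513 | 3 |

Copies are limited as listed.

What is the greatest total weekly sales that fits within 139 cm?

2849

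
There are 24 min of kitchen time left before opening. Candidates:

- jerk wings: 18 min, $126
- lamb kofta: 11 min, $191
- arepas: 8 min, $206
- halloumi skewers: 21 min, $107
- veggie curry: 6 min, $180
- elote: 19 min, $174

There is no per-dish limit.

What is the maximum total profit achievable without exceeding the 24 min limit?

720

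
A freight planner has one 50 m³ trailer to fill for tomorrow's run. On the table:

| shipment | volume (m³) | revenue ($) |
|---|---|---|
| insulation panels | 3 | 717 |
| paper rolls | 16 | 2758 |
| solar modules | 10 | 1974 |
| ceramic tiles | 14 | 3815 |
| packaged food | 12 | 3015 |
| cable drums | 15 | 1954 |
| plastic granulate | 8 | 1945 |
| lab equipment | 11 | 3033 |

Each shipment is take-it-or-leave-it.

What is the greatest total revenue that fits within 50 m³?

Ranking by ratio (revenue/m³): lab equipment 275.73, ceramic tiles 272.50, packaged food 251.25, plastic granulate 243.12.
The ratio heuristic lands on insulation panels + ceramic tiles + packaged food + plastic granulate + lab equipment (12525) but leaves 2 m³ idle.
The 8 m³ tied up in plastic granulate is better spent on solar modules — total rises to 12554 (50 m³).
Every other selection either busts 50 m³ or fails to beat 12554.

12554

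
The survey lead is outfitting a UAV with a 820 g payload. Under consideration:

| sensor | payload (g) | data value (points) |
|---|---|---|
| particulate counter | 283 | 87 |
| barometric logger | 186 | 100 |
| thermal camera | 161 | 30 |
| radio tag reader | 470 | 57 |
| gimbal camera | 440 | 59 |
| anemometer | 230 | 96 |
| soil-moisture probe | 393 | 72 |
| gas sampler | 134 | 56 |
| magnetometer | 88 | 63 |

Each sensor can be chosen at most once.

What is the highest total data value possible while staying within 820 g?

346

Taking the top-ratio sensors first gives barometric logger + thermal camera + anemometer + gas sampler + magnetometer for 345 (799 g).
The 295 g tied up in thermal camera and gas sampler is better spent on particulate counter — total rises to 346 (787 g).
The closest alternative, barometric logger + thermal camera + anemometer + gas sampler + magnetometer, reaches only 345.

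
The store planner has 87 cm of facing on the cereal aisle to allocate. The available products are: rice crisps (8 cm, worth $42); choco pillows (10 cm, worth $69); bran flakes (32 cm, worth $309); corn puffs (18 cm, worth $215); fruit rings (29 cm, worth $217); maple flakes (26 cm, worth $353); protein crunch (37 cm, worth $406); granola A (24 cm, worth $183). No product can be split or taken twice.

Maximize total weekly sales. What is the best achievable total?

974

Density check — maple flakes 13.58, corn puffs 11.94, protein crunch 10.97, bran flakes 9.66 are the best per cm.
The ratio ordering already packs tightly: corn puffs + maple flakes + protein crunch, 81 cm, 974.
The spare 6 cm is too small for any remaining product, and no exchange beats 974.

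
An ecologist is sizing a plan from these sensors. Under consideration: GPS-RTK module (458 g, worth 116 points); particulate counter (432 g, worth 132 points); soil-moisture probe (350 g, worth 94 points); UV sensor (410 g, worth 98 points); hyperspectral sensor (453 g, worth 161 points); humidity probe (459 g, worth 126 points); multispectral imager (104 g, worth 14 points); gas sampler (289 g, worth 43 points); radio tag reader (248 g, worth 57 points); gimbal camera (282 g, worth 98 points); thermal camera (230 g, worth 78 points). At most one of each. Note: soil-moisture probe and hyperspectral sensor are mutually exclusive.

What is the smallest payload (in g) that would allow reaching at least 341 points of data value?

1069

Look for the lowest-payload combination reaching 341.
hyperspectral sensor + multispectral imager + gimbal camera + thermal camera reaches 351 using 1069 g.
Below 1069 g the best achievable stays under 341.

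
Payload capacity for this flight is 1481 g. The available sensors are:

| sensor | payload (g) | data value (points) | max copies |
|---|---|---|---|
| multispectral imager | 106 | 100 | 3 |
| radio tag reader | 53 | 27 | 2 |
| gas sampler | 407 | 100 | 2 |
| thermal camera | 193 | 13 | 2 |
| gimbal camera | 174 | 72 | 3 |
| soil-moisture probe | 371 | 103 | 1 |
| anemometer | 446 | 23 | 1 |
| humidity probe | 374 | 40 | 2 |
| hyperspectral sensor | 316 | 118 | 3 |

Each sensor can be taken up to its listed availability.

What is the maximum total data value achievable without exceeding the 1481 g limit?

752

A density-first pass picks 3×multispectral imager + 2×radio tag reader + thermal camera + 3×gimbal camera + hyperspectral sensor — 701 at 1455 g.
Dropping 2×radio tag reader and thermal camera frees 299 g; slotting in hyperspectral sensor (316 g) lifts the total to 752 at 1472 g.
Nothing else within 1481 g beats 752.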